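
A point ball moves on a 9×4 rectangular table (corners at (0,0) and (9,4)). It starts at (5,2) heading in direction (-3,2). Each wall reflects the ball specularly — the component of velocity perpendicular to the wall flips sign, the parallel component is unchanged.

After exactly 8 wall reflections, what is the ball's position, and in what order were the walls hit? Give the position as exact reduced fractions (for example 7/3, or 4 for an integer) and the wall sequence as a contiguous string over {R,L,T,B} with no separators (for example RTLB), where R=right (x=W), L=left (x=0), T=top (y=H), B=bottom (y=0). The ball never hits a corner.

1. t=1 → T at (2,4); v=(-3,-2)
2. t=2/3 → L at (0,8/3); v=(3,-2)
3. t=4/3 → B at (4,0); v=(3,2)
4. t=5/3 → R at (9,10/3); v=(-3,2)
5. t=1/3 → T at (8,4); v=(-3,-2)
6. t=2 → B at (2,0); v=(-3,2)
7. t=2/3 → L at (0,4/3); v=(3,2)
8. t=4/3 → T at (4,4); v=(3,-2)

Final position: (4,4)
Wall sequence: TLBRTBLT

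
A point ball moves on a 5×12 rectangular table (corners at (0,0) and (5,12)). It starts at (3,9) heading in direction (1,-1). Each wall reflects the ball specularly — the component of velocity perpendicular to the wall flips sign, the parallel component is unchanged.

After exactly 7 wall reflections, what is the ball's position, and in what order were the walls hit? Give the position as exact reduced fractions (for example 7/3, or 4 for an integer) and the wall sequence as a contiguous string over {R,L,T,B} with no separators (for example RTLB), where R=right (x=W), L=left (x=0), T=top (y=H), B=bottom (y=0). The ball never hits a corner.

1. t=2 → R at (5,7); v=(-1,-1)
2. t=5 → L at (0,2); v=(1,-1)
3. t=2 → B at (2,0); v=(1,1)
4. t=3 → R at (5,3); v=(-1,1)
5. t=5 → L at (0,8); v=(1,1)
6. t=4 → T at (4,12); v=(1,-1)
7. t=1 → R at (5,11); v=(-1,-1)

Final position: (5,11)
Wall sequence: RLBRLTR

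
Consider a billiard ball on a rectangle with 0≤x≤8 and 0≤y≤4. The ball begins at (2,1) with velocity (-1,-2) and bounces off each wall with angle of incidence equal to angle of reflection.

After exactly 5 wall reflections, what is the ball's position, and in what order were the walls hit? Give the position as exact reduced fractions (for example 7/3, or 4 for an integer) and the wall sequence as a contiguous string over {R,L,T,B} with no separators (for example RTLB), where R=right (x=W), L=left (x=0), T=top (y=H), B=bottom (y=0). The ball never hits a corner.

1. t=1/2 → B at (3/2,0); v=(-1,2)
2. t=3/2 → L at (0,3); v=(1,2)
3. t=1/2 → T at (1/2,4); v=(1,-2)
4. t=2 → B at (5/2,0); v=(1,2)
5. t=2 → T at (9/2,4); v=(1,-2)

Final position: (9/2,4)
Wall sequence: BLTBT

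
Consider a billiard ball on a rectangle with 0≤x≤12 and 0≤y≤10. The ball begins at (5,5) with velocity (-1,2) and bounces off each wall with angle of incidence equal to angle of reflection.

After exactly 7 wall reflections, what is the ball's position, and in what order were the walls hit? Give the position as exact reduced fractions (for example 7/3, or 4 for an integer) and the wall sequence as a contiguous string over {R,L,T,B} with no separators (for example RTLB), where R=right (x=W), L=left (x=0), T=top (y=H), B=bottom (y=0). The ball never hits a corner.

Final position: (13/2,10)
Wall sequence: TLBTRBT

1. t=5/2 → T at (5/2,10); v=(-1,-2)
2. t=5/2 → L at (0,5); v=(1,-2)
3. t=5/2 → B at (5/2,0); v=(1,2)
4. t=5 → T at (15/2,10); v=(1,-2)
5. t=9/2 → R at (12,1); v=(-1,-2)
6. t=1/2 → B at (23/2,0); v=(-1,2)
7. t=5 → T at (13/2,10); v=(-1,-2)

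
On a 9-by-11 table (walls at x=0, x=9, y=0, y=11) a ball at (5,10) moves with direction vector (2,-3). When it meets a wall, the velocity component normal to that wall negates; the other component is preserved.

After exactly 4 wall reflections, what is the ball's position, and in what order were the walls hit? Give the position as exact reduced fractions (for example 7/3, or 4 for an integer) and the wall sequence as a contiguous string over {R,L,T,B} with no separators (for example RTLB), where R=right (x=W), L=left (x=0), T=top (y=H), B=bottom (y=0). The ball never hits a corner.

Final position: (1,11)
Wall sequence: RBLT

1. t=2 → R at (9,4); v=(-2,-3)
2. t=4/3 → B at (19/3,0); v=(-2,3)
3. t=19/6 → L at (0,19/2); v=(2,3)
4. t=1/2 → T at (1,11); v=(2,-3)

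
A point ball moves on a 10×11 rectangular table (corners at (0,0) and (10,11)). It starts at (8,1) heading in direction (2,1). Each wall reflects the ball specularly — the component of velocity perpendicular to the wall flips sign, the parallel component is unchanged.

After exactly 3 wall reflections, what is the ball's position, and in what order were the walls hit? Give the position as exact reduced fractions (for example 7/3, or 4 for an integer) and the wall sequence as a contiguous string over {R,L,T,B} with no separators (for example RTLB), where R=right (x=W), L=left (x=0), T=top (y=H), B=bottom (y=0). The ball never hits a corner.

Final position: (8,11)
Wall sequence: RLT

1. t=1 → R at (10,2); v=(-2,1)
2. t=5 → L at (0,7); v=(2,1)
3. t=4 → T at (8,11); v=(2,-1)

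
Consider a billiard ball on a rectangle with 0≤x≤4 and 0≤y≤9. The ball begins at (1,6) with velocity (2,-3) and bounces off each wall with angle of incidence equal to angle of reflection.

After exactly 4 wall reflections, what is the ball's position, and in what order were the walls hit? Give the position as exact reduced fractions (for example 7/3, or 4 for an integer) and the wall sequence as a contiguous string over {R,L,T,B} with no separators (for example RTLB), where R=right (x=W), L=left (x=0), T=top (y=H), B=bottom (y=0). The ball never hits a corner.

Final position: (3,9)
Wall sequence: RBLT

1. t=3/2 → R at (4,3/2); v=(-2,-3)
2. t=1/2 → B at (3,0); v=(-2,3)
3. t=3/2 → L at (0,9/2); v=(2,3)
4. t=3/2 → T at (3,9); v=(2,-3)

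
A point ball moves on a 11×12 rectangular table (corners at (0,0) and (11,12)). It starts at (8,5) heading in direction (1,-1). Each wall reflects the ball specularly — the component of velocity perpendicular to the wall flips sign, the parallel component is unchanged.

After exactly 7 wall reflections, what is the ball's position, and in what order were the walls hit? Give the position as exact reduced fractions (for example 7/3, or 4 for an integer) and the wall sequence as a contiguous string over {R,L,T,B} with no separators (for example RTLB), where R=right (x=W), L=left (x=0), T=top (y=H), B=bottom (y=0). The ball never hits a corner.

Final position: (0,7)
Wall sequence: RBLTRBL

1. t=3 → R at (11,2); v=(-1,-1)
2. t=2 → B at (9,0); v=(-1,1)
3. t=9 → L at (0,9); v=(1,1)
4. t=3 → T at (3,12); v=(1,-1)
5. t=8 → R at (11,4); v=(-1,-1)
6. t=4 → B at (7,0); v=(-1,1)
7. t=7 → L at (0,7); v=(1,1)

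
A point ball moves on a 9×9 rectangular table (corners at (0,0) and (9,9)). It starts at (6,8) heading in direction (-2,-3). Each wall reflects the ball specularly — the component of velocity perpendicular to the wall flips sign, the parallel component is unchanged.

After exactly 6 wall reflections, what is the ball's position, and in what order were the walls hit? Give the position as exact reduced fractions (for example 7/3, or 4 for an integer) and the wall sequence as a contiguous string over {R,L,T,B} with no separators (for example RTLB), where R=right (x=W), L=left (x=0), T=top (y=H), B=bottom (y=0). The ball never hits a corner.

1. t=8/3 → B at (2/3,0); v=(-2,3)
2. t=1/3 → L at (0,1); v=(2,3)
3. t=8/3 → T at (16/3,9); v=(2,-3)
4. t=11/6 → R at (9,7/2); v=(-2,-3)
5. t=7/6 → B at (20/3,0); v=(-2,3)
6. t=3 → T at (2/3,9); v=(-2,-3)

Final position: (2/3,9)
Wall sequence: BLTRBT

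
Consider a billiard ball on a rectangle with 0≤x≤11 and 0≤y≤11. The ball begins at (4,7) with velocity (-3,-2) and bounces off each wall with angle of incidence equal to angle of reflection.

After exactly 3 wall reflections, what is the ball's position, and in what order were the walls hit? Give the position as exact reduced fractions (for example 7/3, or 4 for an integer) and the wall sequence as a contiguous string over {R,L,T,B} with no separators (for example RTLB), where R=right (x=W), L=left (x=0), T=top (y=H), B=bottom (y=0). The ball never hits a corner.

Final position: (11,3)
Wall sequence: LBR

1. t=4/3 → L at (0,13/3); v=(3,-2)
2. t=13/6 → B at (13/2,0); v=(3,2)
3. t=3/2 → R at (11,3); v=(-3,2)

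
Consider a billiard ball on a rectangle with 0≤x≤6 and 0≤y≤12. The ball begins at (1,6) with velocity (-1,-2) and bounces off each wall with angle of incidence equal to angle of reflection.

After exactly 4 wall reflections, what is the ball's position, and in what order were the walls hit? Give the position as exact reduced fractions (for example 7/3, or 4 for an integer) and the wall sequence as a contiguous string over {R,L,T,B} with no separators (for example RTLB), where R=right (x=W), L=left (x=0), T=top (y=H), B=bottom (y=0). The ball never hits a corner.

Final position: (4,12)
Wall sequence: LBRT

1. t=1 → L at (0,4); v=(1,-2)
2. t=2 → B at (2,0); v=(1,2)
3. t=4 → R at (6,8); v=(-1,2)
4. t=2 → T at (4,12); v=(-1,-2)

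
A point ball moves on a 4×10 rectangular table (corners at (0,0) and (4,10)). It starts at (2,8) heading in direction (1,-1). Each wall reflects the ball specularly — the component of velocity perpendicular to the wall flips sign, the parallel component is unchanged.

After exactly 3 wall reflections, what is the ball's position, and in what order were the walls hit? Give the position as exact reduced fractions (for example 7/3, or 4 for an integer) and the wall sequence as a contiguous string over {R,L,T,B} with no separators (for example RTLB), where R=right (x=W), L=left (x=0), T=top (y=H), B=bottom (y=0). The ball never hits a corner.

1. t=2 → R at (4,6); v=(-1,-1)
2. t=4 → L at (0,2); v=(1,-1)
3. t=2 → B at (2,0); v=(1,1)

Final position: (2,0)
Wall sequence: RLB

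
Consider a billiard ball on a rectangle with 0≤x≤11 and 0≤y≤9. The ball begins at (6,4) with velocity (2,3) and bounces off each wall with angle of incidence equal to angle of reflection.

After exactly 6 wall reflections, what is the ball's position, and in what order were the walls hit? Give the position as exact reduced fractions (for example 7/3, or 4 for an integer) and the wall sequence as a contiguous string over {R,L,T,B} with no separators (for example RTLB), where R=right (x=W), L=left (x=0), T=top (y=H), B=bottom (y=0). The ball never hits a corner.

1. t=5/3 → T at (28/3,9); v=(2,-3)
2. t=5/6 → R at (11,13/2); v=(-2,-3)
3. t=13/6 → B at (20/3,0); v=(-2,3)
4. t=3 → T at (2/3,9); v=(-2,-3)
5. t=1/3 → L at (0,8); v=(2,-3)
6. t=8/3 → B at (16/3,0); v=(2,3)

Final position: (16/3,0)
Wall sequence: TRBTLB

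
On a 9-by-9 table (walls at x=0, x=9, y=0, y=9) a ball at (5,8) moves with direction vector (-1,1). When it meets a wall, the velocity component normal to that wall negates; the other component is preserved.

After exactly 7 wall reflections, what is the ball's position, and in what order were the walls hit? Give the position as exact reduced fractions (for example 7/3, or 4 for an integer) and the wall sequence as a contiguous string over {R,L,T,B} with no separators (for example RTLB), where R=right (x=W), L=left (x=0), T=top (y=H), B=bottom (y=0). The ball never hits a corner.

Final position: (5,0)
Wall sequence: TLBRTLB

1. t=1 → T at (4,9); v=(-1,-1)
2. t=4 → L at (0,5); v=(1,-1)
3. t=5 → B at (5,0); v=(1,1)
4. t=4 → R at (9,4); v=(-1,1)
5. t=5 → T at (4,9); v=(-1,-1)
6. t=4 → L at (0,5); v=(1,-1)
7. t=5 → B at (5,0); v=(1,1)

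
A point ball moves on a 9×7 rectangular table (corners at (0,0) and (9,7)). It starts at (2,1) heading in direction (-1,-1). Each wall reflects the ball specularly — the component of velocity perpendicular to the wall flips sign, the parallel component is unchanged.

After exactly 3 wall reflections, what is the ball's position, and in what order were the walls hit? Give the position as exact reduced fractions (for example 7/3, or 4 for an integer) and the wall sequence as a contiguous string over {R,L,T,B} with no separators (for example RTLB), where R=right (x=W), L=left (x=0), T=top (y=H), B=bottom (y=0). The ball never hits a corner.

1. t=1 → B at (1,0); v=(-1,1)
2. t=1 → L at (0,1); v=(1,1)
3. t=6 → T at (6,7); v=(1,-1)

Final position: (6,7)
Wall sequence: BLT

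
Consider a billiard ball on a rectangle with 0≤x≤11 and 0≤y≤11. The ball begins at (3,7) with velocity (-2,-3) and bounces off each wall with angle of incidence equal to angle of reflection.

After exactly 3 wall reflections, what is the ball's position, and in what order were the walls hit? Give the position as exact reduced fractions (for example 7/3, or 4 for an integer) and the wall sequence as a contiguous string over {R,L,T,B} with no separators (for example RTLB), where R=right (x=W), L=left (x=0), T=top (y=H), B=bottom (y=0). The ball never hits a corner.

1. t=3/2 → L at (0,5/2); v=(2,-3)
2. t=5/6 → B at (5/3,0); v=(2,3)
3. t=11/3 → T at (9,11); v=(2,-3)

Final position: (9,11)
Wall sequence: LBT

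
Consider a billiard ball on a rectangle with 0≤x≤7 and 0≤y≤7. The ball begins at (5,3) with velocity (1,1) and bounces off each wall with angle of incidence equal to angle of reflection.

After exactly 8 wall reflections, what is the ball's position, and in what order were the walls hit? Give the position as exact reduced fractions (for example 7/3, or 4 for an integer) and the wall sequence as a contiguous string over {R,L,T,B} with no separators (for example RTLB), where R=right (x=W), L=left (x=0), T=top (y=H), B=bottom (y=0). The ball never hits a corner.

1. t=2 → R at (7,5); v=(-1,1)
2. t=2 → T at (5,7); v=(-1,-1)
3. t=5 → L at (0,2); v=(1,-1)
4. t=2 → B at (2,0); v=(1,1)
5. t=5 → R at (7,5); v=(-1,1)
6. t=2 → T at (5,7); v=(-1,-1)
7. t=5 → L at (0,2); v=(1,-1)
8. t=2 → B at (2,0); v=(1,1)

Final position: (2,0)
Wall sequence: RTLBRTLB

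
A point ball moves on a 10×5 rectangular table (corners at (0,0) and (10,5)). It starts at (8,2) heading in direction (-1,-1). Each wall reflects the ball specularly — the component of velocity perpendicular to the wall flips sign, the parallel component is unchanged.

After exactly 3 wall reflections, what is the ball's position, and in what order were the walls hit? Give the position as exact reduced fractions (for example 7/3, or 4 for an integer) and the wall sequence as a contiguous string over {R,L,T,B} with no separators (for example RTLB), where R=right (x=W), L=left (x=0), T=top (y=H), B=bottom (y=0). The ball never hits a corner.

Final position: (0,4)
Wall sequence: BTL

1. t=2 → B at (6,0); v=(-1,1)
2. t=5 → T at (1,5); v=(-1,-1)
3. t=1 → L at (0,4); v=(1,-1)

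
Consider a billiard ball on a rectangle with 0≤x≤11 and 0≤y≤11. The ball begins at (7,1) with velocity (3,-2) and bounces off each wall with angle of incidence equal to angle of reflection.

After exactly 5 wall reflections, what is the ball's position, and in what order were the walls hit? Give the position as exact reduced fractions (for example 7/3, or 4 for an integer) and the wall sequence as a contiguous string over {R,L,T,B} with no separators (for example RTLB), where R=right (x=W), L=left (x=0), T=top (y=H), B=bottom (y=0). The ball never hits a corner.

Final position: (11,17/3)
Wall sequence: BRLTR

1. t=1/2 → B at (17/2,0); v=(3,2)
2. t=5/6 → R at (11,5/3); v=(-3,2)
3. t=11/3 → L at (0,9); v=(3,2)
4. t=1 → T at (3,11); v=(3,-2)
5. t=8/3 → R at (11,17/3); v=(-3,-2)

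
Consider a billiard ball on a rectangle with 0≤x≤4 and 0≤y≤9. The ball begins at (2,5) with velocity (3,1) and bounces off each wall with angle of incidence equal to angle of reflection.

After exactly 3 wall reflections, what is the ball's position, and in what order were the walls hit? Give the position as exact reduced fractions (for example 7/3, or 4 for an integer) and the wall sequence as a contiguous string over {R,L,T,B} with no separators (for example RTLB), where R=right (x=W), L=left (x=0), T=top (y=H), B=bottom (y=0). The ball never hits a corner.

Final position: (4,25/3)
Wall sequence: RLR

1. t=2/3 → R at (4,17/3); v=(-3,1)
2. t=4/3 → L at (0,7); v=(3,1)
3. t=4/3 → R at (4,25/3); v=(-3,1)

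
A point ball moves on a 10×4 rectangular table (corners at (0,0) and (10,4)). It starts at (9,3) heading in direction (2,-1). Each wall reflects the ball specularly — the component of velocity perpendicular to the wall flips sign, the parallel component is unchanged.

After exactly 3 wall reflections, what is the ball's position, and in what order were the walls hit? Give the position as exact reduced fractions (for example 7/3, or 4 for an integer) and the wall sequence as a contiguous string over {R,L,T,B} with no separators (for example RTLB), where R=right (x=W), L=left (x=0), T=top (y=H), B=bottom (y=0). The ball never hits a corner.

Final position: (0,5/2)
Wall sequence: RBL

1. t=1/2 → R at (10,5/2); v=(-2,-1)
2. t=5/2 → B at (5,0); v=(-2,1)
3. t=5/2 → L at (0,5/2); v=(2,1)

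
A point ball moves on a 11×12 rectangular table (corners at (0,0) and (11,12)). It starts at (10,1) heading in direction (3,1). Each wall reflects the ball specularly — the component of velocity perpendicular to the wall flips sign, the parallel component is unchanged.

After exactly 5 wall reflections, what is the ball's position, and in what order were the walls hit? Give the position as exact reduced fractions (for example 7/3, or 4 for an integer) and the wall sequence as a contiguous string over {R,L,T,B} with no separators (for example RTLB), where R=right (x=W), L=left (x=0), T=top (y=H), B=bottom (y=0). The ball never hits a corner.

1. t=1/3 → R at (11,4/3); v=(-3,1)
2. t=11/3 → L at (0,5); v=(3,1)
3. t=11/3 → R at (11,26/3); v=(-3,1)
4. t=10/3 → T at (1,12); v=(-3,-1)
5. t=1/3 → L at (0,35/3); v=(3,-1)

Final position: (0,35/3)
Wall sequence: RLRTL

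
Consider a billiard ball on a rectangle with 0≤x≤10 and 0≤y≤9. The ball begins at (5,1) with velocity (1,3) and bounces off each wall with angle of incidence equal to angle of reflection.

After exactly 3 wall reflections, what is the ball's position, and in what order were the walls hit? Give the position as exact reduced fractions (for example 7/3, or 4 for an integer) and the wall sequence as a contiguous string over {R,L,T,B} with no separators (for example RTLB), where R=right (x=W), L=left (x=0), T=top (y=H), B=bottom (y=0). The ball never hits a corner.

Final position: (28/3,0)
Wall sequence: TRB

1. t=8/3 → T at (23/3,9); v=(1,-3)
2. t=7/3 → R at (10,2); v=(-1,-3)
3. t=2/3 → B at (28/3,0); v=(-1,3)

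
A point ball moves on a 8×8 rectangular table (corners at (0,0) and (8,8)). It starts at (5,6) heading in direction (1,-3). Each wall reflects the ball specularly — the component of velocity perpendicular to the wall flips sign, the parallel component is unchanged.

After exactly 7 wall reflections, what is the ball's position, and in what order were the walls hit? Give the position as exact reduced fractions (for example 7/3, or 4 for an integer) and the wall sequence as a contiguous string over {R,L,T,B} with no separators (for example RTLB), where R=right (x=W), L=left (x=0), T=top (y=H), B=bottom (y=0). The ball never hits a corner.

Final position: (5/3,0)
Wall sequence: BRTBTLB

1. t=2 → B at (7,0); v=(1,3)
2. t=1 → R at (8,3); v=(-1,3)
3. t=5/3 → T at (19/3,8); v=(-1,-3)
4. t=8/3 → B at (11/3,0); v=(-1,3)
5. t=8/3 → T at (1,8); v=(-1,-3)
6. t=1 → L at (0,5); v=(1,-3)
7. t=5/3 → B at (5/3,0); v=(1,3)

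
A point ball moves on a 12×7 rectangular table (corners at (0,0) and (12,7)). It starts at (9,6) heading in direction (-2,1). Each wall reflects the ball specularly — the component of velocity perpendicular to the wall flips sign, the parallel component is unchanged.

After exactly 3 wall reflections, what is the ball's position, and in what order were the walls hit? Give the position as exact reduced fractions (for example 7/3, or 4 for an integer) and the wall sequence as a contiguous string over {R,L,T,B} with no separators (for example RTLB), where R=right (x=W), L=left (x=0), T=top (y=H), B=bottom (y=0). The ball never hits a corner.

Final position: (7,0)
Wall sequence: TLB

1. t=1 → T at (7,7); v=(-2,-1)
2. t=7/2 → L at (0,7/2); v=(2,-1)
3. t=7/2 → B at (7,0); v=(2,1)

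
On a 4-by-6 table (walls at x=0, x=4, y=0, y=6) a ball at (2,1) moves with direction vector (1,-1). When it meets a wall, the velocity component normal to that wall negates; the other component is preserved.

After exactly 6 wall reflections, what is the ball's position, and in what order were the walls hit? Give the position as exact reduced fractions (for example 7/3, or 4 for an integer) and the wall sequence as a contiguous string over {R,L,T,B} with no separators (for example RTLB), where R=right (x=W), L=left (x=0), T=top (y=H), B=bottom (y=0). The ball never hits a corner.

1. t=1 → B at (3,0); v=(1,1)
2. t=1 → R at (4,1); v=(-1,1)
3. t=4 → L at (0,5); v=(1,1)
4. t=1 → T at (1,6); v=(1,-1)
5. t=3 → R at (4,3); v=(-1,-1)
6. t=3 → B at (1,0); v=(-1,1)

Final position: (1,0)
Wall sequence: BRLTRB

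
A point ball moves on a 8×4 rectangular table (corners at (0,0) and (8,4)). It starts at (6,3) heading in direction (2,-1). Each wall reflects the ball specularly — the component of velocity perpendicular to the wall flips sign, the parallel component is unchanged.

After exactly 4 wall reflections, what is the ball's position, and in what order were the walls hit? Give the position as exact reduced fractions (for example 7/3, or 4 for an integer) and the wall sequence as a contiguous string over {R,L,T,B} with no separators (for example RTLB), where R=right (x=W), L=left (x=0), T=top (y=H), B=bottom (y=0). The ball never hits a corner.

1. t=1 → R at (8,2); v=(-2,-1)
2. t=2 → B at (4,0); v=(-2,1)
3. t=2 → L at (0,2); v=(2,1)
4. t=2 → T at (4,4); v=(2,-1)

Final position: (4,4)
Wall sequence: RBLT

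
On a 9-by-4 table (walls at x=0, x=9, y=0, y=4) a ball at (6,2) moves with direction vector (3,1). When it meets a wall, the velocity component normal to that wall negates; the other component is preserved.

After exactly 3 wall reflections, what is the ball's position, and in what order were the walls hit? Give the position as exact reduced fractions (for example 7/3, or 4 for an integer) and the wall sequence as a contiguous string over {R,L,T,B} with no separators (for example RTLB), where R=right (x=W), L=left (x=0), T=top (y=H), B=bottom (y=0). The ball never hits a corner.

1. t=1 → R at (9,3); v=(-3,1)
2. t=1 → T at (6,4); v=(-3,-1)
3. t=2 → L at (0,2); v=(3,-1)

Final position: (0,2)
Wall sequence: RTL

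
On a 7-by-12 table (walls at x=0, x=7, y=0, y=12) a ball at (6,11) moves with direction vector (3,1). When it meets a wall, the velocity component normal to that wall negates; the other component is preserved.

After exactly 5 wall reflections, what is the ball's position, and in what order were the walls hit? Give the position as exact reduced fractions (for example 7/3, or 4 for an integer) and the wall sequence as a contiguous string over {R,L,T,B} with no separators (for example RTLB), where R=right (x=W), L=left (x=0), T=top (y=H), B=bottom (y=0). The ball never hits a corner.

1. t=1/3 → R at (7,34/3); v=(-3,1)
2. t=2/3 → T at (5,12); v=(-3,-1)
3. t=5/3 → L at (0,31/3); v=(3,-1)
4. t=7/3 → R at (7,8); v=(-3,-1)
5. t=7/3 → L at (0,17/3); v=(3,-1)

Final position: (0,17/3)
Wall sequence: RTLRL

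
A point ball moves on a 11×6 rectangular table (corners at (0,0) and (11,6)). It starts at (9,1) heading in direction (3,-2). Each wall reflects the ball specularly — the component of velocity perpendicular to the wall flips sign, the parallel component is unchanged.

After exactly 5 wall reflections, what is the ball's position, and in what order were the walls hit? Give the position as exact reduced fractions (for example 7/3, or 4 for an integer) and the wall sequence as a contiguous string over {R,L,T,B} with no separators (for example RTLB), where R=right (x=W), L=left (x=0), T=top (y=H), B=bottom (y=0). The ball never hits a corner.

Final position: (13/2,0)
Wall sequence: BRTLB

1. t=1/2 → B at (21/2,0); v=(3,2)
2. t=1/6 → R at (11,1/3); v=(-3,2)
3. t=17/6 → T at (5/2,6); v=(-3,-2)
4. t=5/6 → L at (0,13/3); v=(3,-2)
5. t=13/6 → B at (13/2,0); v=(3,2)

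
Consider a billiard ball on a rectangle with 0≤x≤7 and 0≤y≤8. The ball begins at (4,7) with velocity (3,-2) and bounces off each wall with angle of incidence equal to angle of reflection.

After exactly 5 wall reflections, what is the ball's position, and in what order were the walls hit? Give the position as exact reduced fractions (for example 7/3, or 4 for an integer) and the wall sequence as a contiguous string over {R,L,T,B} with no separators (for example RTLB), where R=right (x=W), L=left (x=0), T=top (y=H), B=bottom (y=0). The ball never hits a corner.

Final position: (3/2,8)
Wall sequence: RLBRT

1. t=1 → R at (7,5); v=(-3,-2)
2. t=7/3 → L at (0,1/3); v=(3,-2)
3. t=1/6 → B at (1/2,0); v=(3,2)
4. t=13/6 → R at (7,13/3); v=(-3,2)
5. t=11/6 → T at (3/2,8); v=(-3,-2)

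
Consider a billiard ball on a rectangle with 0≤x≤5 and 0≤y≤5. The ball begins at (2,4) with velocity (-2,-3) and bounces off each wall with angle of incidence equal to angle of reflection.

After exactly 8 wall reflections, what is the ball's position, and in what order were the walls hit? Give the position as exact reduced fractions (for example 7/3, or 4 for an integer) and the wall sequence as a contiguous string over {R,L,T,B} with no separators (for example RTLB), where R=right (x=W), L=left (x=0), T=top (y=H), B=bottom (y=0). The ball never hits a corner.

Final position: (4,0)
Wall sequence: LBTRBLTB

1. t=1 → L at (0,1); v=(2,-3)
2. t=1/3 → B at (2/3,0); v=(2,3)
3. t=5/3 → T at (4,5); v=(2,-3)
4. t=1/2 → R at (5,7/2); v=(-2,-3)
5. t=7/6 → B at (8/3,0); v=(-2,3)
6. t=4/3 → L at (0,4); v=(2,3)
7. t=1/3 → T at (2/3,5); v=(2,-3)
8. t=5/3 → B at (4,0); v=(2,3)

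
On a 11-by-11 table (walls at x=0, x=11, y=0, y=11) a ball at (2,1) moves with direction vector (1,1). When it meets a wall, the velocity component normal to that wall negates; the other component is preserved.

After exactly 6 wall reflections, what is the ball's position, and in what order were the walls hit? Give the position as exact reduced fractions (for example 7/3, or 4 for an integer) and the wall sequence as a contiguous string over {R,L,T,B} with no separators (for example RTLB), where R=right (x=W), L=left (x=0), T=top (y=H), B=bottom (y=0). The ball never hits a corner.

Final position: (10,11)
Wall sequence: RTLBRT

1. t=9 → R at (11,10); v=(-1,1)
2. t=1 → T at (10,11); v=(-1,-1)
3. t=10 → L at (0,1); v=(1,-1)
4. t=1 → B at (1,0); v=(1,1)
5. t=10 → R at (11,10); v=(-1,1)
6. t=1 → T at (10,11); v=(-1,-1)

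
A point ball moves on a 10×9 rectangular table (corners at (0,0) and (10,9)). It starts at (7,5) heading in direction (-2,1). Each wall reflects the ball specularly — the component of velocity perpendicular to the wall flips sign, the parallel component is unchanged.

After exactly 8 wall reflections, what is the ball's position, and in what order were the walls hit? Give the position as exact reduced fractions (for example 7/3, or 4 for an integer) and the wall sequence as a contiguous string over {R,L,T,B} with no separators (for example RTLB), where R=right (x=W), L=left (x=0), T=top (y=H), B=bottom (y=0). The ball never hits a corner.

1. t=7/2 → L at (0,17/2); v=(2,1)
2. t=1/2 → T at (1,9); v=(2,-1)
3. t=9/2 → R at (10,9/2); v=(-2,-1)
4. t=9/2 → B at (1,0); v=(-2,1)
5. t=1/2 → L at (0,1/2); v=(2,1)
6. t=5 → R at (10,11/2); v=(-2,1)
7. t=7/2 → T at (3,9); v=(-2,-1)
8. t=3/2 → L at (0,15/2); v=(2,-1)

Final position: (0,15/2)
Wall sequence: LTRBLRTL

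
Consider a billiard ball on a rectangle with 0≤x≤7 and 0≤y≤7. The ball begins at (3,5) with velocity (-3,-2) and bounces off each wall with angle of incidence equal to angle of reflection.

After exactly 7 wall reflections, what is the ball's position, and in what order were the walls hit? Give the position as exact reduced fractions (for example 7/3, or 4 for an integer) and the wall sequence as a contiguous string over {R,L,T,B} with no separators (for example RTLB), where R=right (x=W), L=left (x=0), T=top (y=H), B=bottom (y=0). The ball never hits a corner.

Final position: (5/2,0)
Wall sequence: LBRLTRB

1. t=1 → L at (0,3); v=(3,-2)
2. t=3/2 → B at (9/2,0); v=(3,2)
3. t=5/6 → R at (7,5/3); v=(-3,2)
4. t=7/3 → L at (0,19/3); v=(3,2)
5. t=1/3 → T at (1,7); v=(3,-2)
6. t=2 → R at (7,3); v=(-3,-2)
7. t=3/2 → B at (5/2,0); v=(-3,2)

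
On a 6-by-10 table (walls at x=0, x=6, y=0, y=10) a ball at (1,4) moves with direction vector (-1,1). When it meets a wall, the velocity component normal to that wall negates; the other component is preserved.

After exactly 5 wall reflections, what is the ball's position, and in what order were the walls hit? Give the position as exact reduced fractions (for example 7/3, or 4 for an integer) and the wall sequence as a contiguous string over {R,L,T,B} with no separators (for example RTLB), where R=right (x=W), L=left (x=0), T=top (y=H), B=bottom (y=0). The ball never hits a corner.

1. t=1 → L at (0,5); v=(1,1)
2. t=5 → T at (5,10); v=(1,-1)
3. t=1 → R at (6,9); v=(-1,-1)
4. t=6 → L at (0,3); v=(1,-1)
5. t=3 → B at (3,0); v=(1,1)

Final position: (3,0)
Wall sequence: LTRLB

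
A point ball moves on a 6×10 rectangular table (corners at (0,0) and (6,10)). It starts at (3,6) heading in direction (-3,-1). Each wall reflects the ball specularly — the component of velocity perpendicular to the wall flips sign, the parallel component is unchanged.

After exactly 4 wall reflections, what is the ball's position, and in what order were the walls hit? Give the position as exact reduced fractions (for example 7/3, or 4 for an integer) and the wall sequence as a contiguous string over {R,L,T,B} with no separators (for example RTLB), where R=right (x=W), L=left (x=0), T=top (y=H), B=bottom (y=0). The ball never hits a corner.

Final position: (3,0)
Wall sequence: LRLB

1. t=1 → L at (0,5); v=(3,-1)
2. t=2 → R at (6,3); v=(-3,-1)
3. t=2 → L at (0,1); v=(3,-1)
4. t=1 → B at (3,0); v=(3,1)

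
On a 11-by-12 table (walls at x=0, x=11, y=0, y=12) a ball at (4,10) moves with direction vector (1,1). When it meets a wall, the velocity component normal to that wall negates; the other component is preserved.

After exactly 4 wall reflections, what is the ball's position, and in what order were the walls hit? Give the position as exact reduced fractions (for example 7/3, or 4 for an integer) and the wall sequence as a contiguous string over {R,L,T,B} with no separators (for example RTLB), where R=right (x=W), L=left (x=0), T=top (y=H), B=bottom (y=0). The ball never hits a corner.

1. t=2 → T at (6,12); v=(1,-1)
2. t=5 → R at (11,7); v=(-1,-1)
3. t=7 → B at (4,0); v=(-1,1)
4. t=4 → L at (0,4); v=(1,1)

Final position: (0,4)
Wall sequence: TRBL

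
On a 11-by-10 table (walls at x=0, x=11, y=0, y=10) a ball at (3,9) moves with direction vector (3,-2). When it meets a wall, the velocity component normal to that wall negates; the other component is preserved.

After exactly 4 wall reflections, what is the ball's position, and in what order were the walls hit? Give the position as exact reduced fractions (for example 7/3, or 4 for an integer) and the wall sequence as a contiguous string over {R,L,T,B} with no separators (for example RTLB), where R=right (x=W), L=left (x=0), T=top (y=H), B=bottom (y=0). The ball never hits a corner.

Final position: (19/2,10)
Wall sequence: RBLT

1. t=8/3 → R at (11,11/3); v=(-3,-2)
2. t=11/6 → B at (11/2,0); v=(-3,2)
3. t=11/6 → L at (0,11/3); v=(3,2)
4. t=19/6 → T at (19/2,10); v=(3,-2)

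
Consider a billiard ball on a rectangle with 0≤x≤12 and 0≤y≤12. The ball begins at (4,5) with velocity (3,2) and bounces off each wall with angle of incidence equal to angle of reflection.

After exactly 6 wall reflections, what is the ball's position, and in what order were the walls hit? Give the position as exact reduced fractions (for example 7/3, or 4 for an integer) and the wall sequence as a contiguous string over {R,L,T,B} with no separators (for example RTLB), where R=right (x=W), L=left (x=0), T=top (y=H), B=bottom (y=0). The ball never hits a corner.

Final position: (0,31/3)
Wall sequence: RTLBRL

1. t=8/3 → R at (12,31/3); v=(-3,2)
2. t=5/6 → T at (19/2,12); v=(-3,-2)
3. t=19/6 → L at (0,17/3); v=(3,-2)
4. t=17/6 → B at (17/2,0); v=(3,2)
5. t=7/6 → R at (12,7/3); v=(-3,2)
6. t=4 → L at (0,31/3); v=(3,2)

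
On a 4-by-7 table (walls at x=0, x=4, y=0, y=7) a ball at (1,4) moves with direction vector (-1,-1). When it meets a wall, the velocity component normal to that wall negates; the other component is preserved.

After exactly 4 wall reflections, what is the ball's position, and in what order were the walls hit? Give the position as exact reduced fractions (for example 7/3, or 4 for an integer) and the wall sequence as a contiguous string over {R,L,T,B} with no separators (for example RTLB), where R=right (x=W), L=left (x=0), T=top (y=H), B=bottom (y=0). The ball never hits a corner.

Final position: (0,5)
Wall sequence: LBRL

1. t=1 → L at (0,3); v=(1,-1)
2. t=3 → B at (3,0); v=(1,1)
3. t=1 → R at (4,1); v=(-1,1)
4. t=4 → L at (0,5); v=(1,1)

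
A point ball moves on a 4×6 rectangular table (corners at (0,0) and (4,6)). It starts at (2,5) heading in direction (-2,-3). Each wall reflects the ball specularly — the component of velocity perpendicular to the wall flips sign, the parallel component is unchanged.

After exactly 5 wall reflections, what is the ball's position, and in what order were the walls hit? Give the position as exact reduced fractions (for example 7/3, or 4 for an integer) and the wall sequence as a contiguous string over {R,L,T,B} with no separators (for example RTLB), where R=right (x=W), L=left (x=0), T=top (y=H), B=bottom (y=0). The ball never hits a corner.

Final position: (0,2)
Wall sequence: LBRTL

1. t=1 → L at (0,2); v=(2,-3)
2. t=2/3 → B at (4/3,0); v=(2,3)
3. t=4/3 → R at (4,4); v=(-2,3)
4. t=2/3 → T at (8/3,6); v=(-2,-3)
5. t=4/3 → L at (0,2); v=(2,-3)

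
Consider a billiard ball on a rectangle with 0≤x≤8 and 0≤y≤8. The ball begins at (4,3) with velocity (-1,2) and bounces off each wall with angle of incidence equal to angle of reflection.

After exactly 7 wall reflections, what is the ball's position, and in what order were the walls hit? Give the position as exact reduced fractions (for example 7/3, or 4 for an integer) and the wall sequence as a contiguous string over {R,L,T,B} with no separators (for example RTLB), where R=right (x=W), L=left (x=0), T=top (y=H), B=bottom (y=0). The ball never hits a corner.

Final position: (3/2,8)
Wall sequence: TLBTRBT

1. t=5/2 → T at (3/2,8); v=(-1,-2)
2. t=3/2 → L at (0,5); v=(1,-2)
3. t=5/2 → B at (5/2,0); v=(1,2)
4. t=4 → T at (13/2,8); v=(1,-2)
5. t=3/2 → R at (8,5); v=(-1,-2)
6. t=5/2 → B at (11/2,0); v=(-1,2)
7. t=4 → T at (3/2,8); v=(-1,-2)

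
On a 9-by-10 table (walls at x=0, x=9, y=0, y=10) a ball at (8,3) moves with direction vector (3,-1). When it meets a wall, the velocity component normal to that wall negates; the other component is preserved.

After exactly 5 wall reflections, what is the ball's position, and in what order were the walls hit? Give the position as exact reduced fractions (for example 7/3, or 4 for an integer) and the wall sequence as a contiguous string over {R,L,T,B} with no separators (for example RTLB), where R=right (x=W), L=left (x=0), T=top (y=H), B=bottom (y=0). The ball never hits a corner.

1. t=1/3 → R at (9,8/3); v=(-3,-1)
2. t=8/3 → B at (1,0); v=(-3,1)
3. t=1/3 → L at (0,1/3); v=(3,1)
4. t=3 → R at (9,10/3); v=(-3,1)
5. t=3 → L at (0,19/3); v=(3,1)

Final position: (0,19/3)
Wall sequence: RBLRL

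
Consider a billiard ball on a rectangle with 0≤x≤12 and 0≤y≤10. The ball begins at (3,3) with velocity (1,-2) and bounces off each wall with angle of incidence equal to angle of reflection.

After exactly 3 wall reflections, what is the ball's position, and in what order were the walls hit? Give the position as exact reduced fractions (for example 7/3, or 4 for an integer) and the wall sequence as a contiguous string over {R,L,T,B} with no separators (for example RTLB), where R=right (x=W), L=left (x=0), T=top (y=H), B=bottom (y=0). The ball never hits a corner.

Final position: (12,5)
Wall sequence: BTR

1. t=3/2 → B at (9/2,0); v=(1,2)
2. t=5 → T at (19/2,10); v=(1,-2)
3. t=5/2 → R at (12,5); v=(-1,-2)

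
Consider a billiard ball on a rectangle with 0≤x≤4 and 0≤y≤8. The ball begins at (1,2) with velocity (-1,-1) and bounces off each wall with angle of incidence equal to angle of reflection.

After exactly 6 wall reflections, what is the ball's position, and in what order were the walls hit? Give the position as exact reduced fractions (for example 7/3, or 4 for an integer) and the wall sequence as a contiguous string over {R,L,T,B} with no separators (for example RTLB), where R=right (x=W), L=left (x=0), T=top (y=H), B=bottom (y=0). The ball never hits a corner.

Final position: (4,5)
Wall sequence: LBRLTR

1. t=1 → L at (0,1); v=(1,-1)
2. t=1 → B at (1,0); v=(1,1)
3. t=3 → R at (4,3); v=(-1,1)
4. t=4 → L at (0,7); v=(1,1)
5. t=1 → T at (1,8); v=(1,-1)
6. t=3 → R at (4,5); v=(-1,-1)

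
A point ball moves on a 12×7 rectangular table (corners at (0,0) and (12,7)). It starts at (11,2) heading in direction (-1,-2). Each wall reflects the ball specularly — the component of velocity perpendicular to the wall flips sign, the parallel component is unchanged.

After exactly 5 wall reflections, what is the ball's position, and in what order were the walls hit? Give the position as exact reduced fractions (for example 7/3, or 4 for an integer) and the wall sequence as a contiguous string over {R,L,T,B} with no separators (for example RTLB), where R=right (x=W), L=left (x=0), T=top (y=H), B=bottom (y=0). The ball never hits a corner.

1. t=1 → B at (10,0); v=(-1,2)
2. t=7/2 → T at (13/2,7); v=(-1,-2)
3. t=7/2 → B at (3,0); v=(-1,2)
4. t=3 → L at (0,6); v=(1,2)
5. t=1/2 → T at (1/2,7); v=(1,-2)

Final position: (1/2,7)
Wall sequence: BTBLT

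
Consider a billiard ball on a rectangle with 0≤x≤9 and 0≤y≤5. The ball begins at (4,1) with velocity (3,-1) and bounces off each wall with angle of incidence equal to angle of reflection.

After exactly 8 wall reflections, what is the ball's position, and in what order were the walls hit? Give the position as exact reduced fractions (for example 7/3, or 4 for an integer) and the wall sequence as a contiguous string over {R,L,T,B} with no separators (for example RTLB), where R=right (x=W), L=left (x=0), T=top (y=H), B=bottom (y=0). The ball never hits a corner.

1. t=1 → B at (7,0); v=(3,1)
2. t=2/3 → R at (9,2/3); v=(-3,1)
3. t=3 → L at (0,11/3); v=(3,1)
4. t=4/3 → T at (4,5); v=(3,-1)
5. t=5/3 → R at (9,10/3); v=(-3,-1)
6. t=3 → L at (0,1/3); v=(3,-1)
7. t=1/3 → B at (1,0); v=(3,1)
8. t=8/3 → R at (9,8/3); v=(-3,1)

Final position: (9,8/3)
Wall sequence: BRLTRLBR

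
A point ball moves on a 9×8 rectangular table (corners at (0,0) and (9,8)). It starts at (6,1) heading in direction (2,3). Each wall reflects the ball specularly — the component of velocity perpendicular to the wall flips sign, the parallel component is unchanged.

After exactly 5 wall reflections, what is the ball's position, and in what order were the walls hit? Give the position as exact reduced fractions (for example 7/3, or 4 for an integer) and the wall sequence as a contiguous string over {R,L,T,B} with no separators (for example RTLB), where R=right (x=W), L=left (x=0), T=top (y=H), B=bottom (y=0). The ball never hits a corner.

Final position: (10/3,8)
Wall sequence: RTBLT

1. t=3/2 → R at (9,11/2); v=(-2,3)
2. t=5/6 → T at (22/3,8); v=(-2,-3)
3. t=8/3 → B at (2,0); v=(-2,3)
4. t=1 → L at (0,3); v=(2,3)
5. t=5/3 → T at (10/3,8); v=(2,-3)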